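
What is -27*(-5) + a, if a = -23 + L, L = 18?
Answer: 130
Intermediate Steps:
a = -5 (a = -23 + 18 = -5)
-27*(-5) + a = -27*(-5) - 5 = 135 - 5 = 130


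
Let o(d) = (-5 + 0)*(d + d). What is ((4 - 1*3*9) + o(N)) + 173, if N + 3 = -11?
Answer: 290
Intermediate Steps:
N = -14 (N = -3 - 11 = -14)
o(d) = -10*d
((4 - 1*3*9) + o(N)) + 173 = ((4 - 1*3*9) - 10*(-14)) + 173 = ((4 - 3*9) + 140) + 173 = ((4 - 27) + 140) + 173 = (-23 + 140) + 173 = 117 + 173 = 290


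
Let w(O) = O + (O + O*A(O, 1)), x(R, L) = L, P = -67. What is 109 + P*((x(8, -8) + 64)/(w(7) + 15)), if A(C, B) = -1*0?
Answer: -591/29 ≈ -20.379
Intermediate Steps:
A(C, B) = 0
w(O) = 2*O (w(O) = O + (O + O*0) = O + (O + 0) = O + O = 2*O)
109 + P*((x(8, -8) + 64)/(w(7) + 15)) = 109 - 67*(-8 + 64)/(2*7 + 15) = 109 - 3752/(14 + 15) = 109 - 3752/29 = -591/29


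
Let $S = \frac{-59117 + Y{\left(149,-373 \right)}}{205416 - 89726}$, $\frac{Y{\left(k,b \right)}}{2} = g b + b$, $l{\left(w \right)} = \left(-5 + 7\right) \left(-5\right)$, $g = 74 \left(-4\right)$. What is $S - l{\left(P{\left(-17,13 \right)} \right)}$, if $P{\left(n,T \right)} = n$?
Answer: $\frac{1317853}{115690} \approx 11.391$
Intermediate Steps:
$g = -296$
$l{\left(w \right)} = -10$ ($l{\left(w \right)} = 2 \left(-5\right) = -10$)
$Y{\left(k,b \right)} = - 590 b$ ($Y{\left(k,b \right)} = 2 \left(- 296 b + b\right) = 2 \left(- 295 b\right) = - 590 b$)
$S = \frac{160953}{115690}$ ($S = \frac{-59117 - -220070}{205416 - 89726} = \frac{-59117 + 220070}{115690} = 160953 \cdot \frac{1}{115690} = \frac{160953}{115690} \approx 1.3912$)
$S - l{\left(P{\left(-17,13 \right)} \right)} = \frac{160953}{115690} - -10 = \frac{160953}{115690} + 10 = \frac{1317853}{115690}$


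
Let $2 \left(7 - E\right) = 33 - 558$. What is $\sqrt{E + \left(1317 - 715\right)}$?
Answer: $\frac{\sqrt{3486}}{2} \approx 29.521$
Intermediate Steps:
$E = \frac{539}{2}$ ($E = 7 - \frac{33 - 558}{2} = 7 - - \frac{525}{2} = 7 + \frac{525}{2} = \frac{539}{2} \approx 269.5$)
$\sqrt{E + \left(1317 - 715\right)} = \sqrt{\frac{539}{2} + \left(1317 - 715\right)} = \sqrt{\frac{539}{2} + 602} = \sqrt{\frac{1743}{2}} = \frac{\sqrt{3486}}{2}$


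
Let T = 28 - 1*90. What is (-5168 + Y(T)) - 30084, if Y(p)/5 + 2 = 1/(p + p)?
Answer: -4372493/124 ≈ -35262.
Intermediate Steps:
T = -62 (T = 28 - 90 = -62)
Y(p) = -10 + 5/(2*p) (Y(p) = -10 + 5/(p + p) = -10 + 5/((2*p)) = -10 + 5*(1/(2*p)) = -10 + 5/(2*p))
(-5168 + Y(T)) - 30084 = (-5168 + (-10 + (5/2)/(-62))) - 30084 = (-5168 + (-10 + (5/2)*(-1/62))) - 30084 = (-5168 + (-10 - 5/124)) - 30084 = (-5168 - 1245/124) - 30084 = -642077/124 - 30084 = -4372493/124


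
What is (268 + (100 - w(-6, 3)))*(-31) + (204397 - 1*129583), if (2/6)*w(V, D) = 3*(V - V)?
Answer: 63406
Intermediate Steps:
w(V, D) = 0 (w(V, D) = 3*(3*(V - V)) = 3*(3*0) = 3*0 = 0)
(268 + (100 - w(-6, 3)))*(-31) + (204397 - 1*129583) = (268 + (100 - 1*0))*(-31) + (204397 - 1*129583) = (268 + (100 + 0))*(-31) + (204397 - 129583) = (268 + 100)*(-31) + 74814 = 368*(-31) + 74814 = -11408 + 74814 = 63406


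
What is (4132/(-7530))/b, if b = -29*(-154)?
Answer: -1033/8407245 ≈ -0.00012287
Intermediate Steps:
b = 4466
(4132/(-7530))/b = (4132/(-7530))/4466 = (4132*(-1/7530))*(1/4466) = -2066/3765*1/4466 = -1033/8407245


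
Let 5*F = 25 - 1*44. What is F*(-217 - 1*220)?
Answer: 8303/5 ≈ 1660.6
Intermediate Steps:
F = -19/5 (F = (25 - 1*44)/5 = (25 - 44)/5 = (⅕)*(-19) = -19/5 ≈ -3.8000)
F*(-217 - 1*220) = -19*(-217 - 1*220)/5 = -19*(-217 - 220)/5 = -19/5*(-437) = 8303/5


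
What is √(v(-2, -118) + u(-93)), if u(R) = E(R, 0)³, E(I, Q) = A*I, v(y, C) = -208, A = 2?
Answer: 2*I*√1608766 ≈ 2536.7*I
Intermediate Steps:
E(I, Q) = 2*I
u(R) = 8*R³ (u(R) = (2*R)³ = 8*R³)
√(v(-2, -118) + u(-93)) = √(-208 + 8*(-93)³) = √(-208 + 8*(-804357)) = √(-208 - 6434856) = √(-6435064) = 2*I*√1608766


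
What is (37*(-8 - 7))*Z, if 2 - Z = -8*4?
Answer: -18870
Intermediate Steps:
Z = 34 (Z = 2 - (-8)*4 = 2 - 1*(-32) = 2 + 32 = 34)
(37*(-8 - 7))*Z = (37*(-8 - 7))*34 = (37*(-15))*34 = -555*34 = -18870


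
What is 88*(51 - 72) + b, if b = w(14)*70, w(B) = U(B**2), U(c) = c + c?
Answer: 25592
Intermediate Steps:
U(c) = 2*c
w(B) = 2*B**2
b = 27440 (b = (2*14**2)*70 = (2*196)*70 = 392*70 = 27440)
88*(51 - 72) + b = 88*(51 - 72) + 27440 = 88*(-21) + 27440 = -1848 + 27440 = 25592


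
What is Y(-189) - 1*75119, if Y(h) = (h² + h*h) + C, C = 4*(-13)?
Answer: -3729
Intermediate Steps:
C = -52
Y(h) = -52 + 2*h² (Y(h) = (h² + h*h) - 52 = (h² + h²) - 52 = 2*h² - 52 = -52 + 2*h²)
Y(-189) - 1*75119 = (-52 + 2*(-189)²) - 1*75119 = (-52 + 2*35721) - 75119 = (-52 + 71442) - 75119 = 71390 - 75119 = -3729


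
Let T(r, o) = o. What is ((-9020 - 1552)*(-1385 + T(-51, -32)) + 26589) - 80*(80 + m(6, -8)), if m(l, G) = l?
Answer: 15000233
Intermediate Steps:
((-9020 - 1552)*(-1385 + T(-51, -32)) + 26589) - 80*(80 + m(6, -8)) = ((-9020 - 1552)*(-1385 - 32) + 26589) - 80*(80 + 6) = (-10572*(-1417) + 26589) - 80*86 = (14980524 + 26589) - 6880 = 15007113 - 6880 = 15000233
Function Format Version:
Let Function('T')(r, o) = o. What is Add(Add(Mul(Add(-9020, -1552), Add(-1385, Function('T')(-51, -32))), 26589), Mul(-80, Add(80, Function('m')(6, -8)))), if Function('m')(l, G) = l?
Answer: 15000233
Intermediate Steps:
Add(Add(Mul(Add(-9020, -1552), Add(-1385, Function('T')(-51, -32))), 26589), Mul(-80, Add(80, Function('m')(6, -8)))) = Add(Add(Mul(Add(-9020, -1552), Add(-1385, -32)), 26589), Mul(-80, Add(80, 6))) = Add(Add(Mul(-10572, -1417), 26589), Mul(-80, 86)) = Add(Add(14980524, 26589), -6880) = Add(15007113, -6880) = 15000233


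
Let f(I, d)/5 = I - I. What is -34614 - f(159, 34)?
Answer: -34614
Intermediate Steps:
f(I, d) = 0 (f(I, d) = 5*(I - I) = 5*0 = 0)
-34614 - f(159, 34) = -34614 - 1*0 = -34614 + 0 = -34614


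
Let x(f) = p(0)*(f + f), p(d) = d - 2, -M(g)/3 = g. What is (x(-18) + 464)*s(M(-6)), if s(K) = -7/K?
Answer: -1876/9 ≈ -208.44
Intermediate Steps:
M(g) = -3*g
p(d) = -2 + d
x(f) = -4*f (x(f) = (-2 + 0)*(f + f) = -4*f)
(x(-18) + 464)*s(M(-6)) = (-4*(-18) + 464)*(-7/((-3*(-6)))) = (72 + 464)*(-7/18) = 536*(-7*1/18) = 536*(-7/18) = -1876/9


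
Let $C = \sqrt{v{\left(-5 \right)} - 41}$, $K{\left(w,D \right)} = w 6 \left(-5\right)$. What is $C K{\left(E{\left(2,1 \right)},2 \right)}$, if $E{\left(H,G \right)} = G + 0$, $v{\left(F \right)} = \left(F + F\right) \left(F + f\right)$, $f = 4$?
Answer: $- 30 i \sqrt{31} \approx - 167.03 i$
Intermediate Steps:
$v{\left(F \right)} = 2 F \left(4 + F\right)$ ($v{\left(F \right)} = \left(F + F\right) \left(F + 4\right) = 2 F \left(4 + F\right)$)
$E{\left(H,G \right)} = G$
$K{\left(w,D \right)} = - 30 w$ ($K{\left(w,D \right)} = 6 w \left(-5\right) = - 30 w$)
$C = i \sqrt{31}$ ($C = \sqrt{2 \left(-5\right) \left(4 - 5\right) - 41} = \sqrt{2 \left(-5\right) \left(-1\right) - 41} = \sqrt{10 - 41} = \sqrt{-31} = i \sqrt{31} \approx 5.5678 i$)
$C K{\left(E{\left(2,1 \right)},2 \right)} = i \sqrt{31} \left(\left(-30\right) 1\right) = i \sqrt{31} \left(-30\right) = - 30 i \sqrt{31}$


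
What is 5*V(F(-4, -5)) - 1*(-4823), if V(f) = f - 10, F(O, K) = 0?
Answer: 4773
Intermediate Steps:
V(f) = -10 + f
5*V(F(-4, -5)) - 1*(-4823) = 5*(-10 + 0) - 1*(-4823) = 5*(-10) + 4823 = -50 + 4823 = 4773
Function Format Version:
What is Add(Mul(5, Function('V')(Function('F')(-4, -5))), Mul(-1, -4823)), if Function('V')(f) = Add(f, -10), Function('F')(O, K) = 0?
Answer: 4773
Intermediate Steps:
Function('V')(f) = Add(-10, f)
Add(Mul(5, Function('V')(Function('F')(-4, -5))), Mul(-1, -4823)) = Add(Mul(5, Add(-10, 0)), Mul(-1, -4823)) = Add(Mul(5, -10), 4823) = Add(-50, 4823) = 4773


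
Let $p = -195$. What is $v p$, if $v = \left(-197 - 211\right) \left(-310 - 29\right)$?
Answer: $-26970840$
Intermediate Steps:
$v = 138312$ ($v = \left(-408\right) \left(-339\right) = 138312$)
$v p = 138312 \left(-195\right) = -26970840$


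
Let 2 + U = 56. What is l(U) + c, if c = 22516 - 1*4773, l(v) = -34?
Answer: 17709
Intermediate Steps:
U = 54 (U = -2 + 56 = 54)
c = 17743 (c = 22516 - 4773 = 17743)
l(U) + c = -34 + 17743 = 17709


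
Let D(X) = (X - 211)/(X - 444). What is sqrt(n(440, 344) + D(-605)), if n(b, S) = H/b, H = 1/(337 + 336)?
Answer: sqrt(18764760356068430)/155314940 ≈ 0.88198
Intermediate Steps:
H = 1/673 ≈ 0.0014859
n(b, S) = 1/(673*b)
D(X) = (-211 + X)/(-444 + X)
sqrt(n(440, 344) + D(-605)) = sqrt((1/673)/440 + (-211 - 605)/(-444 - 605)) = sqrt((1/673)*(1/440) - 816/(-1049)) = sqrt(1/296120 - 1/1049*(-816)) = sqrt(1/296120 + 816/1049) = sqrt(241634969/310629880) = sqrt(18764760356068430)/155314940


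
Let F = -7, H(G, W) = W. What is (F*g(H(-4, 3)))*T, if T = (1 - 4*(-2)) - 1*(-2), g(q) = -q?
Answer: 231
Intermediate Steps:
T = 11 (T = (1 + 8) + 2 = 9 + 2 = 11)
(F*g(H(-4, 3)))*T = -(-7)*3*11 = -7*(-3)*11 = 21*11 = 231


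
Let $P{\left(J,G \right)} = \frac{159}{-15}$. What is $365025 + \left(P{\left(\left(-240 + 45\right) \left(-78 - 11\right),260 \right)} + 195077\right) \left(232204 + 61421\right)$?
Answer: $57276736725$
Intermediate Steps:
$P{\left(J,G \right)} = - \frac{53}{5}$ ($P{\left(J,G \right)} = 159 \left(- \frac{1}{15}\right) = - \frac{53}{5}$)
$365025 + \left(P{\left(\left(-240 + 45\right) \left(-78 - 11\right),260 \right)} + 195077\right) \left(232204 + 61421\right) = 365025 + \left(- \frac{53}{5} + 195077\right) \left(232204 + 61421\right) = 365025 + \frac{975332}{5} \cdot 293625 = 365025 + 57276371700 = 57276736725$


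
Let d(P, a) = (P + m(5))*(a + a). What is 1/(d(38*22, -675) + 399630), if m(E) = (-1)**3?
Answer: -1/727620 ≈ -1.3743e-6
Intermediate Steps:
m(E) = -1
d(P, a) = 2*a*(-1 + P) (d(P, a) = (P - 1)*(a + a) = (-1 + P)*(2*a) = 2*a*(-1 + P))
1/(d(38*22, -675) + 399630) = 1/(2*(-675)*(-1 + 38*22) + 399630) = 1/(2*(-675)*(-1 + 836) + 399630) = 1/(2*(-675)*835 + 399630) = 1/(-1127250 + 399630) = 1/(-727620) = -1/727620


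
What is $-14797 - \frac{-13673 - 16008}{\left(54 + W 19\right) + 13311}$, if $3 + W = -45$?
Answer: $- \frac{184237360}{12453} \approx -14795.0$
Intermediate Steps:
$W = -48$ ($W = -3 - 45 = -48$)
$-14797 - \frac{-13673 - 16008}{\left(54 + W 19\right) + 13311} = -14797 - \frac{-13673 - 16008}{\left(54 - 912\right) + 13311} = -14797 - - \frac{29681}{\left(54 - 912\right) + 13311} = -14797 - - \frac{29681}{-858 + 13311} = -14797 - - \frac{29681}{12453} = -14797 + \frac{29681}{12453} = - \frac{184237360}{12453}$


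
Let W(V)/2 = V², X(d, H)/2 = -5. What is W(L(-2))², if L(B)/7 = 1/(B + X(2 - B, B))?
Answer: 2401/5184 ≈ 0.46316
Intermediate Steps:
X(d, H) = -10 (X(d, H) = 2*(-5) = -10)
L(B) = 7/(-10 + B) (L(B) = 7/(B - 10) = 7/(-10 + B))
W(V) = 2*V²
W(L(-2))² = (2*(7/(-10 - 2))²)² = (2*(7/(-12))²)² = (2*(7*(-1/12))²)² = (2*(-7/12)²)² = (2*(49/144))² = (49/72)² = 2401/5184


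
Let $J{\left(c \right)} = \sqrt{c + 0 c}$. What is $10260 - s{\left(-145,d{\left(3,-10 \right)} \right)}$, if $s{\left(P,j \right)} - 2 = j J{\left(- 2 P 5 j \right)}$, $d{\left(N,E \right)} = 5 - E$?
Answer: $10258 - 75 \sqrt{870} \approx 8045.8$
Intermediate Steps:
$J{\left(c \right)} = \sqrt{c}$ ($J{\left(c \right)} = \sqrt{c + 0} = \sqrt{c}$)
$s{\left(P,j \right)} = 2 + j \sqrt{10} \sqrt{- P j}$ ($s{\left(P,j \right)} = 2 + j \sqrt{- 2 P 5 j} = 2 + j \sqrt{- 10 P j} = 2 + j \sqrt{10} \sqrt{- P j}$)
$10260 - s{\left(-145,d{\left(3,-10 \right)} \right)} = 10260 - \left(2 + \left(5 - -10\right) \sqrt{10} \sqrt{\left(-1\right) \left(-145\right) \left(5 - -10\right)}\right) = 10260 - \left(2 + \left(5 + 10\right) \sqrt{10} \sqrt{\left(-1\right) \left(-145\right) \left(5 + 10\right)}\right) = 10260 - \left(2 + 15 \sqrt{10} \sqrt{\left(-1\right) \left(-145\right) 15}\right) = 10260 - \left(2 + 15 \sqrt{10} \sqrt{2175}\right) = 10260 - \left(2 + 15 \sqrt{10} \cdot 5 \sqrt{87}\right) = 10260 - \left(2 + 75 \sqrt{870}\right) = 10258 - 75 \sqrt{870}$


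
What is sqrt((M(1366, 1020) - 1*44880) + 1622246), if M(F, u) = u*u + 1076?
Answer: sqrt(2618842) ≈ 1618.3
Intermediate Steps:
M(F, u) = 1076 + u**2 (M(F, u) = u**2 + 1076 = 1076 + u**2)
sqrt((M(1366, 1020) - 1*44880) + 1622246) = sqrt(((1076 + 1020**2) - 1*44880) + 1622246) = sqrt(((1076 + 1040400) - 44880) + 1622246) = sqrt((1041476 - 44880) + 1622246) = sqrt(996596 + 1622246) = sqrt(2618842)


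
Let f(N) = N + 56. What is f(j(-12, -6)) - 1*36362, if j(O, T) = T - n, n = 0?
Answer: -36312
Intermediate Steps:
j(O, T) = T (j(O, T) = T - 1*0 = T + 0 = T)
f(N) = 56 + N
f(j(-12, -6)) - 1*36362 = (56 - 6) - 1*36362 = 50 - 36362 = -36312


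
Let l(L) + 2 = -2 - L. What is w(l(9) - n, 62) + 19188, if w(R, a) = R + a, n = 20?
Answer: 19217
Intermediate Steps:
l(L) = -4 - L (l(L) = -2 + (-2 - L) = -4 - L)
w(l(9) - n, 62) + 19188 = (((-4 - 1*9) - 1*20) + 62) + 19188 = (((-4 - 9) - 20) + 62) + 19188 = ((-13 - 20) + 62) + 19188 = (-33 + 62) + 19188 = 29 + 19188 = 19217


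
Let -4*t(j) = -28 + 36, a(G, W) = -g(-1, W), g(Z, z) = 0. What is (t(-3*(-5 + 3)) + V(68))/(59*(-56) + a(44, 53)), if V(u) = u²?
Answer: -2311/1652 ≈ -1.3989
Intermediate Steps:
a(G, W) = 0 (a(G, W) = -1*0 = 0)
t(j) = -2 (t(j) = -(-28 + 36)/4 = -¼*8 = -2)
(t(-3*(-5 + 3)) + V(68))/(59*(-56) + a(44, 53)) = (-2 + 68²)/(59*(-56) + 0) = (-2 + 4624)/(-3304 + 0) = 4622/(-3304) = 4622*(-1/3304) = -2311/1652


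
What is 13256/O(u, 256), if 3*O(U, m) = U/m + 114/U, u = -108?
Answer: -22906368/851 ≈ -26917.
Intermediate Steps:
O(U, m) = 38/U + U/(3*m) (O(U, m) = (U/m + 114/U)/3 = (114/U + U/m)/3 = 38/U + U/(3*m))
13256/O(u, 256) = 13256/(38/(-108) + (1/3)*(-108)/256) = 13256/(38*(-1/108) + (1/3)*(-108)*(1/256)) = 13256/(-19/54 - 9/64) = 13256/(-851/1728) = 13256*(-1728/851) = -22906368/851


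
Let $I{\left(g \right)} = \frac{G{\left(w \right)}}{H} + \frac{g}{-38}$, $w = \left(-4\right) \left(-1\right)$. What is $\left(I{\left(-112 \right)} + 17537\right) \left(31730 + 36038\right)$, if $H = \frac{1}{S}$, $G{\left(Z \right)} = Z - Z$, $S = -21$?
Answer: $\frac{22584295912}{19} \approx 1.1886 \cdot 10^{9}$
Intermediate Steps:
$w = 4$
$G{\left(Z \right)} = 0$
$H = - \frac{1}{21}$ ($H = \frac{1}{-21} = - \frac{1}{21} \approx -0.047619$)
$I{\left(g \right)} = - \frac{g}{38}$ ($I{\left(g \right)} = \frac{0}{- \frac{1}{21}} + \frac{g}{-38} = 0 \left(-21\right) + g \left(- \frac{1}{38}\right) = 0 - \frac{g}{38} = - \frac{g}{38}$)
$\left(I{\left(-112 \right)} + 17537\right) \left(31730 + 36038\right) = \left(\left(- \frac{1}{38}\right) \left(-112\right) + 17537\right) \left(31730 + 36038\right) = \left(\frac{56}{19} + 17537\right) 67768 = \frac{333259}{19} \cdot 67768 = \frac{22584295912}{19}$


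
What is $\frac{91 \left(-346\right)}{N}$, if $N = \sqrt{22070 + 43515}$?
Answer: $- \frac{2422 \sqrt{65585}}{5045} \approx -122.95$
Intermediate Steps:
$N = \sqrt{65585} \approx 256.1$
$\frac{91 \left(-346\right)}{N} = \frac{91 \left(-346\right)}{\sqrt{65585}} = - 31486 \frac{\sqrt{65585}}{65585} = - \frac{2422 \sqrt{65585}}{5045}$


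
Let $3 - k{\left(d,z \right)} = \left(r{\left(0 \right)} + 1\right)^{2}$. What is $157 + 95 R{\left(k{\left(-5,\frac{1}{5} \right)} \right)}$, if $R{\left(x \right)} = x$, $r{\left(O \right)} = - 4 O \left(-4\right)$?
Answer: $347$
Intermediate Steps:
$r{\left(O \right)} = 16 O$
$k{\left(d,z \right)} = 2$ ($k{\left(d,z \right)} = 3 - \left(16 \cdot 0 + 1\right)^{2} = 3 - \left(0 + 1\right)^{2} = 3 - 1^{2} = 3 - 1 = 2$)
$157 + 95 R{\left(k{\left(-5,\frac{1}{5} \right)} \right)} = 157 + 95 \cdot 2 = 157 + 190 = 347$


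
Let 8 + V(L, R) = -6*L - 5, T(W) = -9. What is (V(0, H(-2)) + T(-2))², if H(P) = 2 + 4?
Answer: 484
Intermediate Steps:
H(P) = 6
V(L, R) = -13 - 6*L (V(L, R) = -8 + (-6*L - 5) = -8 + (-5 - 6*L) = -13 - 6*L)
(V(0, H(-2)) + T(-2))² = ((-13 - 6*0) - 9)² = ((-13 + 0) - 9)² = (-13 - 9)² = (-22)² = 484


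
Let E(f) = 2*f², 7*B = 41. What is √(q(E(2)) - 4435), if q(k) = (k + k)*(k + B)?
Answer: 3*I*√22939/7 ≈ 64.91*I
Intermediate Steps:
B = 41/7 (B = (⅐)*41 = 41/7 ≈ 5.8571)
q(k) = 2*k*(41/7 + k) (q(k) = (k + k)*(k + 41/7) = (2*k)*(41/7 + k) = 2*k*(41/7 + k))
√(q(E(2)) - 4435) = √(2*(2*2²)*(41 + 7*(2*2²))/7 - 4435) = √(2*(2*4)*(41 + 7*(2*4))/7 - 4435) = √((2/7)*8*(41 + 7*8) - 4435) = √((2/7)*8*(41 + 56) - 4435) = √((2/7)*8*97 - 4435) = √(1552/7 - 4435) = √(-29493/7) = 3*I*√22939/7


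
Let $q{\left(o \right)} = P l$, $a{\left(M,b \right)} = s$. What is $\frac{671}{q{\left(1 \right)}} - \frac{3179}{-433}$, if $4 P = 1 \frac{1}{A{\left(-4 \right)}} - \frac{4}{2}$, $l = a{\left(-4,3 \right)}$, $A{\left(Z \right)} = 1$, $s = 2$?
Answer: $- \frac{577907}{433} \approx -1334.7$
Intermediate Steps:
$a{\left(M,b \right)} = 2$
$l = 2$
$P = - \frac{1}{4}$ ($P = \frac{1 \cdot 1^{-1} - \frac{4}{2}}{4} = \frac{1 \cdot 1 - 2}{4} = \frac{1 - 2}{4} = \frac{1}{4} \left(-1\right) = - \frac{1}{4} \approx -0.25$)
$q{\left(o \right)} = - \frac{1}{2}$ ($q{\left(o \right)} = \left(- \frac{1}{4}\right) 2 = - \frac{1}{2}$)
$\frac{671}{q{\left(1 \right)}} - \frac{3179}{-433} = \frac{671}{- \frac{1}{2}} - \frac{3179}{-433} = 671 \left(-2\right) - - \frac{3179}{433} = -1342 + \frac{3179}{433} = - \frac{577907}{433}$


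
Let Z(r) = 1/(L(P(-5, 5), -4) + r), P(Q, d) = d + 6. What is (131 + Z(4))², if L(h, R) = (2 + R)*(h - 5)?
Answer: 1096209/64 ≈ 17128.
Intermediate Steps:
P(Q, d) = 6 + d
L(h, R) = (-5 + h)*(2 + R) (L(h, R) = (2 + R)*(-5 + h) = (-5 + h)*(2 + R))
Z(r) = 1/(-12 + r) (Z(r) = 1/((-10 - 5*(-4) + 2*(6 + 5) - 4*(6 + 5)) + r) = 1/((-10 + 20 + 2*11 - 4*11) + r) = 1/((-10 + 20 + 22 - 44) + r) = 1/(-12 + r))
(131 + Z(4))² = (131 + 1/(-12 + 4))² = (131 + 1/(-8))² = (131 - ⅛)² = (1047/8)² = 1096209/64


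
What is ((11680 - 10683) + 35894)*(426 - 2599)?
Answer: -80164143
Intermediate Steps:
((11680 - 10683) + 35894)*(426 - 2599) = (997 + 35894)*(-2173) = 36891*(-2173) = -80164143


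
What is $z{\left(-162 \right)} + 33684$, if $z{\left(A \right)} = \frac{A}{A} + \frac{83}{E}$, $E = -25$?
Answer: $\frac{842042}{25} \approx 33682.0$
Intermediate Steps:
$z{\left(A \right)} = - \frac{58}{25}$ ($z{\left(A \right)} = \frac{A}{A} + \frac{83}{-25} = 1 + 83 \left(- \frac{1}{25}\right) = 1 - \frac{83}{25} = - \frac{58}{25}$)
$z{\left(-162 \right)} + 33684 = - \frac{58}{25} + 33684 = \frac{842042}{25}$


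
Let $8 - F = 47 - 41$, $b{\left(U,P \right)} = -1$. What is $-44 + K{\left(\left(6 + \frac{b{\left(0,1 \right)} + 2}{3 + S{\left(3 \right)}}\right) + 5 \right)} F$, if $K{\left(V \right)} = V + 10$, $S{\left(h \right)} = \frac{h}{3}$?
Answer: $- \frac{3}{2} \approx -1.5$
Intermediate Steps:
$S{\left(h \right)} = \frac{h}{3}$ ($S{\left(h \right)} = h \frac{1}{3} = \frac{h}{3}$)
$F = 2$ ($F = 8 - \left(47 - 41\right) = 8 - 6 = 2$)
$K{\left(V \right)} = 10 + V$
$-44 + K{\left(\left(6 + \frac{b{\left(0,1 \right)} + 2}{3 + S{\left(3 \right)}}\right) + 5 \right)} F = -44 + \left(10 + \left(\left(6 + \frac{-1 + 2}{3 + \frac{1}{3} \cdot 3}\right) + 5\right)\right) 2 = -44 + \left(10 + \left(\left(6 + 1 \frac{1}{3 + 1}\right) + 5\right)\right) 2 = -44 + \left(10 + \left(\left(6 + 1 \cdot \frac{1}{4}\right) + 5\right)\right) 2 = -44 + \left(10 + \left(\left(6 + \frac{1}{4}\right) + 5\right)\right) 2 = -44 + \left(10 + \left(\frac{25}{4} + 5\right)\right) 2 = -44 + \left(10 + \frac{45}{4}\right) 2 = -44 + \frac{85}{4} \cdot 2 = -44 + \frac{85}{2} = - \frac{3}{2}$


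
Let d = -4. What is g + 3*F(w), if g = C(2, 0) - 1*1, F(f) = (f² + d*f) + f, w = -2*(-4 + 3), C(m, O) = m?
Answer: -5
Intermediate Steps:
w = 2 (w = -2*(-1) = 2)
F(f) = f² - 3*f (F(f) = (f² - 4*f) + f = f² - 3*f)
g = 1 (g = 2 - 1*1 = 2 - 1 = 1)
g + 3*F(w) = 1 + 3*(2*(-3 + 2)) = 1 + 3*(2*(-1)) = 1 + 3*(-2) = 1 - 6 = -5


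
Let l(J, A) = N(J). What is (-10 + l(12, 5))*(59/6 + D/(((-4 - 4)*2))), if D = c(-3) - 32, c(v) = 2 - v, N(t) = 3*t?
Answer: 7189/24 ≈ 299.54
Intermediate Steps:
l(J, A) = 3*J
D = -27 (D = (2 - 1*(-3)) - 32 = (2 + 3) - 32 = 5 - 32 = -27)
(-10 + l(12, 5))*(59/6 + D/(((-4 - 4)*2))) = (-10 + 3*12)*(59/6 - 27*1/(2*(-4 - 4))) = (-10 + 36)*(59*(1/6) - 27/((-8*2))) = 26*(59/6 - 27/(-16)) = 26*(59/6 - 27*(-1/16)) = 26*(59/6 + 27/16) = 26*(553/48) = 7189/24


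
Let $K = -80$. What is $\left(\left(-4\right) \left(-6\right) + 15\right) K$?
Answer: $-3120$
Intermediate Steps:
$\left(\left(-4\right) \left(-6\right) + 15\right) K = \left(\left(-4\right) \left(-6\right) + 15\right) \left(-80\right) = \left(24 + 15\right) \left(-80\right) = 39 \left(-80\right) = -3120$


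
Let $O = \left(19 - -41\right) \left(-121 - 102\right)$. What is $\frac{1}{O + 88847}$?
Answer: $\frac{1}{75467} \approx 1.3251 \cdot 10^{-5}$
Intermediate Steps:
$O = -13380$ ($O = \left(19 + 41\right) \left(-223\right) = 60 \left(-223\right) = -13380$)
$\frac{1}{O + 88847} = \frac{1}{-13380 + 88847} = \frac{1}{75467}$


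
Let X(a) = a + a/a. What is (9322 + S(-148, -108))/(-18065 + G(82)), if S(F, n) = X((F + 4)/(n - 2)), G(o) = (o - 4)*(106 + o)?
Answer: -512837/187055 ≈ -2.7416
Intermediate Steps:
X(a) = 1 + a (X(a) = a + 1 = 1 + a)
G(o) = (-4 + o)*(106 + o)
S(F, n) = 1 + (4 + F)/(-2 + n) (S(F, n) = 1 + (F + 4)/(n - 2) = 1 + (4 + F)/(-2 + n))
(9322 + S(-148, -108))/(-18065 + G(82)) = (9322 + (2 - 148 - 108)/(-2 - 108))/(-18065 + (-424 + 82² + 102*82)) = (9322 - 254/(-110))/(-18065 + (-424 + 6724 + 8364)) = (9322 - 1/110*(-254))/(-18065 + 14664) = (9322 + 127/55)/(-3401) = (512837/55)*(-1/3401) = -512837/187055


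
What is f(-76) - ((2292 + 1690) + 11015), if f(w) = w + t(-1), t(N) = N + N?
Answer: -15075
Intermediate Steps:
t(N) = 2*N
f(w) = -2 + w (f(w) = w + 2*(-1) = w - 2 = -2 + w)
f(-76) - ((2292 + 1690) + 11015) = (-2 - 76) - ((2292 + 1690) + 11015) = -78 - (3982 + 11015) = -78 - 1*14997 = -78 - 14997 = -15075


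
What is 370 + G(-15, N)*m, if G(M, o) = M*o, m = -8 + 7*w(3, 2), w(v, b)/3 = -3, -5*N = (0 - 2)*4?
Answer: 2074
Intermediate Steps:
N = 8/5 (N = -(0 - 2)*4/5 = -(-2)*4/5 = -⅕*(-8) = 8/5 ≈ 1.6000)
w(v, b) = -9 (w(v, b) = 3*(-3) = -9)
m = -71 (m = -8 + 7*(-9) = -8 - 63 = -71)
370 + G(-15, N)*m = 370 - 15*8/5*(-71) = 370 - 24*(-71) = 370 + 1704 = 2074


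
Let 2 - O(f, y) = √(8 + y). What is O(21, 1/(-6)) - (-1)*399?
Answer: 401 - √282/6 ≈ 398.20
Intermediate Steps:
O(f, y) = 2 - √(8 + y)
O(21, 1/(-6)) - (-1)*399 = (2 - √(8 + 1/(-6))) - (-1)*399 = (2 - √(8 + 1*(-⅙))) - 1*(-399) = (2 - √(8 - ⅙)) + 399 = (2 - √(47/6)) + 399 = (2 - √282/6) + 399 = 401 - √282/6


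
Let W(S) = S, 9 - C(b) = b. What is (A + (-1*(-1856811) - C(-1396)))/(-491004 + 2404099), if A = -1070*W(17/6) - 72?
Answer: 5556907/5739285 ≈ 0.96822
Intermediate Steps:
C(b) = 9 - b
A = -9311/3 (A = -18190/6 - 72 = -1070*17/6 - 72 = -9095/3 - 72 = -9311/3 ≈ -3103.7)
(A + (-1*(-1856811) - C(-1396)))/(-491004 + 2404099) = (-9311/3 + (-1*(-1856811) - (9 - 1*(-1396))))/(-491004 + 2404099) = (-9311/3 + (1856811 - (9 + 1396)))/1913095 = (-9311/3 + (1856811 - 1*1405))*(1/1913095) = (-9311/3 + (1856811 - 1405))*(1/1913095) = (-9311/3 + 1855406)*(1/1913095) = (5556907/3)*(1/1913095) = 5556907/5739285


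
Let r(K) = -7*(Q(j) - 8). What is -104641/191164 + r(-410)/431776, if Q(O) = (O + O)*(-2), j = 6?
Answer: -1410582865/2579375852 ≈ -0.54687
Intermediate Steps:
Q(O) = -4*O (Q(O) = (2*O)*(-2) = -4*O)
r(K) = 224 (r(K) = -7*(-4*6 - 8) = -7*(-24 - 8) = -7*(-32) = 224)
-104641/191164 + r(-410)/431776 = -104641/191164 + 224/431776 = -104641*1/191164 + 224*(1/431776) = -104641/191164 + 7/13493 = -1410582865/2579375852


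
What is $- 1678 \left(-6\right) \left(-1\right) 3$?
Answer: $-30204$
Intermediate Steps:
$- 1678 \left(-6\right) \left(-1\right) 3 = - 1678 \cdot 6 \cdot 3 = \left(-1678\right) 18 = -30204$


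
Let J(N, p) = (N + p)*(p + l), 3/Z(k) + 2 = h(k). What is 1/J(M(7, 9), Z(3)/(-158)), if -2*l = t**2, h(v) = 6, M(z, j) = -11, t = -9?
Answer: 399424/178041045 ≈ 0.0022434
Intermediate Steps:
Z(k) = 3/4 (Z(k) = 3/(-2 + 6) = 3/4)
l = -81/2 (l = -1/2*(-9)**2 = -1/2*81 = -81/2 ≈ -40.500)
J(N, p) = (-81/2 + p)*(N + p) (J(N, p) = (N + p)*(p - 81/2) = (N + p)*(-81/2 + p) = (-81/2 + p)*(N + p))
1/J(M(7, 9), Z(3)/(-158)) = 1/(((3/4)/(-158))**2 - 81/2*(-11) - 243/(8*(-158)) - 33/(4*(-158))) = 1/(((3/4)*(-1/158))**2 + 891/2 - 243*(-1)/(8*158) - 33*(-1)/(4*158)) = 1/((-3/632)**2 + 891/2 - 81/2*(-3/632) - 11*(-3/632)) = 1/(9/399424 + 891/2 + 243/1264 + 33/632) = 1/(178041045/399424) = 399424/178041045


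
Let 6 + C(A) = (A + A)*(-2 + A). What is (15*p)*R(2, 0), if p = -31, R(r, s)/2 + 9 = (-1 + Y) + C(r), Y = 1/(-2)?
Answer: 15345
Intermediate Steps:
Y = -½ (Y = 1*(-½) = -½ ≈ -0.50000)
C(A) = -6 + 2*A*(-2 + A) (C(A) = -6 + (A + A)*(-2 + A) = -6 + (2*A)*(-2 + A) = -6 + 2*A*(-2 + A))
R(r, s) = -33 - 8*r + 4*r² (R(r, s) = -18 + 2*((-1 - ½) + (-6 - 4*r + 2*r²)) = -18 + 2*(-3/2 + (-6 - 4*r + 2*r²)) = -18 + 2*(-15/2 - 4*r + 2*r²) = -18 + (-15 - 8*r + 4*r²) = -33 - 8*r + 4*r²)
(15*p)*R(2, 0) = (15*(-31))*(-33 - 8*2 + 4*2²) = -465*(-33 - 16 + 4*4) = -465*(-33 - 16 + 16) = -465*(-33) = 15345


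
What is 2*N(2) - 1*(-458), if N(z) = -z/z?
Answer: 456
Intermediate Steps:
N(z) = -1 (N(z) = -1*1 = -1)
2*N(2) - 1*(-458) = 2*(-1) - 1*(-458) = -2 + 458 = 456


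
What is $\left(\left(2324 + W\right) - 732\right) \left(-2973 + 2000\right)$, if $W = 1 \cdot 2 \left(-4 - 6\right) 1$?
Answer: $-1529556$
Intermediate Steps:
$W = -20$ ($W = 2 \left(-10\right) 1 = \left(-20\right) 1 = -20$)
$\left(\left(2324 + W\right) - 732\right) \left(-2973 + 2000\right) = \left(\left(2324 - 20\right) - 732\right) \left(-2973 + 2000\right) = \left(2304 - 732\right) \left(-973\right) = 1572 \left(-973\right) = -1529556$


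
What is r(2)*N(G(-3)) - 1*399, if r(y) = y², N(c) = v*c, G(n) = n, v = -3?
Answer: -363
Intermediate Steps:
N(c) = -3*c
r(2)*N(G(-3)) - 1*399 = 2²*(-3*(-3)) - 1*399 = 4*9 - 399 = 36 - 399 = -363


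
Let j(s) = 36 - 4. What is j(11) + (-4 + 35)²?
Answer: 993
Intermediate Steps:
j(s) = 32
j(11) + (-4 + 35)² = 32 + (-4 + 35)² = 32 + 31² = 32 + 961 = 993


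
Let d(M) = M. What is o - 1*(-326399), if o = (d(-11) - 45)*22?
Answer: 325167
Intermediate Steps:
o = -1232 (o = (-11 - 45)*22 = -56*22 = -1232)
o - 1*(-326399) = -1232 - 1*(-326399) = -1232 + 326399 = 325167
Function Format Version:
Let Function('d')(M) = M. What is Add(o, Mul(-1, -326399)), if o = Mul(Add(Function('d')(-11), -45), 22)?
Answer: 325167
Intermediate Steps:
o = -1232 (o = Mul(Add(-11, -45), 22) = Mul(-56, 22) = -1232)
Add(o, Mul(-1, -326399)) = Add(-1232, Mul(-1, -326399)) = Add(-1232, 326399) = 325167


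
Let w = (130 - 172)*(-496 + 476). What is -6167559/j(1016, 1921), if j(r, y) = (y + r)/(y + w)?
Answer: -516019103/89 ≈ -5.7980e+6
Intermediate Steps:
w = 840 (w = -42*(-20) = 840)
j(r, y) = (r + y)/(840 + y) (j(r, y) = (y + r)/(y + 840) = (r + y)/(840 + y))
-6167559/j(1016, 1921) = -6167559*(840 + 1921)/(1016 + 1921) = -6167559/(2937/2761) = -6167559/((1/2761)*2937) = -6167559/267/251 = -6167559*251/267 = -516019103/89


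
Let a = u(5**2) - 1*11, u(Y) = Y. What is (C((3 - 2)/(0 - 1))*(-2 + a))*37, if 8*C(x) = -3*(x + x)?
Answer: 333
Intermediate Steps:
a = 14 (a = 5**2 - 1*11 = 25 - 11 = 14)
C(x) = -3*x/4 (C(x) = (-3*(x + x))/8 = (-6*x)/8 = -3*x/4)
(C((3 - 2)/(0 - 1))*(-2 + a))*37 = ((-3*(3 - 2)/(4*(0 - 1)))*(-2 + 14))*37 = (-3/(4*(-1))*12)*37 = (-3*(-1)/4*12)*37 = (-3/4*(-1)*12)*37 = ((3/4)*12)*37 = 9*37 = 333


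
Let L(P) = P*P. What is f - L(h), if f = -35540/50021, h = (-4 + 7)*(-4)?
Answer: -7238564/50021 ≈ -144.71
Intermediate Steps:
h = -12 (h = 3*(-4) = -12)
L(P) = P²
f = -35540/50021 (f = -35540*1/50021 = -35540/50021 ≈ -0.71050)
f - L(h) = -35540/50021 - 1*(-12)² = -35540/50021 - 1*144 = -35540/50021 - 144 = -7238564/50021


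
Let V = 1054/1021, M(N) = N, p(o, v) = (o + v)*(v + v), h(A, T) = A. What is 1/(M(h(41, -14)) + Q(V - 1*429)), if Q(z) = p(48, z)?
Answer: 1042441/339073502851 ≈ 3.0744e-6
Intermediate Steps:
p(o, v) = 2*v*(o + v) (p(o, v) = (o + v)*(2*v) = 2*v*(o + v))
V = 1054/1021 (V = 1054*(1/1021) = 1054/1021 ≈ 1.0323)
Q(z) = 2*z*(48 + z)
1/(M(h(41, -14)) + Q(V - 1*429)) = 1/(41 + 2*(1054/1021 - 1*429)*(48 + (1054/1021 - 1*429))) = 1/(41 + 2*(1054/1021 - 429)*(48 + (1054/1021 - 429))) = 1/(41 + 2*(-436955/1021)*(48 - 436955/1021)) = 1/(41 + 2*(-436955/1021)*(-387947/1021)) = 1/(41 + 339030762770/1042441) = 1/(339073502851/1042441) = 1042441/339073502851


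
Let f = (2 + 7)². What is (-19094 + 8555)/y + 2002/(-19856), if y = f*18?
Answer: -5893925/804168 ≈ -7.3292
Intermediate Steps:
f = 81 (f = 9² = 81)
y = 1458 (y = 81*18 = 1458)
(-19094 + 8555)/y + 2002/(-19856) = (-19094 + 8555)/1458 + 2002/(-19856) = -10539*1/1458 + 2002*(-1/19856) = -1171/162 - 1001/9928 = -5893925/804168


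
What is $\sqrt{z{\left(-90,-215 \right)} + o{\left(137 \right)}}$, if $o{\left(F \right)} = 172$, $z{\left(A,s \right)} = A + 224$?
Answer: $3 \sqrt{34} \approx 17.493$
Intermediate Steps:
$z{\left(A,s \right)} = 224 + A$
$\sqrt{z{\left(-90,-215 \right)} + o{\left(137 \right)}} = \sqrt{\left(224 - 90\right) + 172} = \sqrt{134 + 172} = \sqrt{306} = 3 \sqrt{34}$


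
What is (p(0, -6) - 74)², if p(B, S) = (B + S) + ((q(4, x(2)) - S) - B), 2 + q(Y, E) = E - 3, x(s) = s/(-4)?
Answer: 25281/4 ≈ 6320.3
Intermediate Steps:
x(s) = -s/4 (x(s) = s*(-¼) = -s/4)
q(Y, E) = -5 + E (q(Y, E) = -2 + (E - 3) = -2 + (-3 + E) = -5 + E)
p(B, S) = -11/2 (p(B, S) = (B + S) + (((-5 - ¼*2) - S) - B) = (B + S) + (((-5 - ½) - S) - B) = (B + S) + ((-11/2 - S) - B) = (B + S) + (-11/2 - B - S) = -11/2)
(p(0, -6) - 74)² = (-11/2 - 74)² = (-159/2)² = 25281/4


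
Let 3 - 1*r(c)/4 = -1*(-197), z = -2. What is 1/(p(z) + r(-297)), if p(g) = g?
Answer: -1/778 ≈ -0.0012853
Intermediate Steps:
r(c) = -776 (r(c) = 12 - (-4)*(-197) = 12 - 4*197 = 12 - 788 = -776)
1/(p(z) + r(-297)) = 1/(-2 - 776) = 1/(-778) = -1/778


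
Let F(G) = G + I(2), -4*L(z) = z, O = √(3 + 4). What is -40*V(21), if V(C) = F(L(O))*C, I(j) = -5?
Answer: 4200 + 210*√7 ≈ 4755.6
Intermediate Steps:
O = √7 ≈ 2.6458
L(z) = -z/4
F(G) = -5 + G (F(G) = G - 5 = -5 + G)
V(C) = C*(-5 - √7/4) (V(C) = (-5 - √7/4)*C = C*(-5 - √7/4))
-40*V(21) = -(-10)*21*(20 + √7) = -40*(-105 - 21*√7/4) = 4200 + 210*√7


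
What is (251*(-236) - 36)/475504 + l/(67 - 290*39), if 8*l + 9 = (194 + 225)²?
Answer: -1387606859/668261434 ≈ -2.0764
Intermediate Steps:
l = 21944 (l = -9/8 + (194 + 225)²/8 = -9/8 + (⅛)*419² = -9/8 + (⅛)*175561 = -9/8 + 175561/8 = 21944)
(251*(-236) - 36)/475504 + l/(67 - 290*39) = (251*(-236) - 36)/475504 + 21944/(67 - 290*39) = (-59236 - 36)*(1/475504) + 21944/(67 - 11310) = -59272*1/475504 + 21944/(-11243) = -7409/59438 + 21944*(-1/11243) = -7409/59438 - 21944/11243 = -1387606859/668261434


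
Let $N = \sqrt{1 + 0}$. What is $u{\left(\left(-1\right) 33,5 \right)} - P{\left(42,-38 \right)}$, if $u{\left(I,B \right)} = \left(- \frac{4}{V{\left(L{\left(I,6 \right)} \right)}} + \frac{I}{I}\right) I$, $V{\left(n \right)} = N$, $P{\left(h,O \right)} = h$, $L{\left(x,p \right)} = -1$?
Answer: $57$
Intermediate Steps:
$N = 1$ ($N = \sqrt{1} = 1$)
$V{\left(n \right)} = 1$
$u{\left(I,B \right)} = - 3 I$ ($u{\left(I,B \right)} = \left(- \frac{4}{1} + \frac{I}{I}\right) I = \left(\left(-4\right) 1 + 1\right) I = \left(-4 + 1\right) I = - 3 I$)
$u{\left(\left(-1\right) 33,5 \right)} - P{\left(42,-38 \right)} = - 3 \left(\left(-1\right) 33\right) - 42 = \left(-3\right) \left(-33\right) - 42 = 99 - 42 = 57$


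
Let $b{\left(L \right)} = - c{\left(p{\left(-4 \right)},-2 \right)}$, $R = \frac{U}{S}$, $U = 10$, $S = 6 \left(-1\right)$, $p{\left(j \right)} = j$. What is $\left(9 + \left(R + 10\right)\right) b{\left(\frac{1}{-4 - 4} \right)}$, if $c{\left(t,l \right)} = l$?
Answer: $\frac{104}{3} \approx 34.667$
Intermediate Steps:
$S = -6$
$R = - \frac{5}{3}$ ($R = \frac{10}{-6} = 10 \left(- \frac{1}{6}\right) = - \frac{5}{3} \approx -1.6667$)
$b{\left(L \right)} = 2$ ($b{\left(L \right)} = \left(-1\right) \left(-2\right) = 2$)
$\left(9 + \left(R + 10\right)\right) b{\left(\frac{1}{-4 - 4} \right)} = \left(9 + \left(- \frac{5}{3} + 10\right)\right) 2 = \left(9 + \frac{25}{3}\right) 2 = \frac{52}{3} \cdot 2 = \frac{104}{3}$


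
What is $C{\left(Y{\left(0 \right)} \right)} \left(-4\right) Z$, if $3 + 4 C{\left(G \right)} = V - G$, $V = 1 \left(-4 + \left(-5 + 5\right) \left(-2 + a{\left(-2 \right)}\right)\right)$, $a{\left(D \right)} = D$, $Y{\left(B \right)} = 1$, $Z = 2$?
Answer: $16$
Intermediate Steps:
$V = -4$ ($V = 1 \left(-4 + \left(-5 + 5\right) \left(-2 - 2\right)\right) = 1 \left(-4 + 0 \left(-4\right)\right) = 1 \left(-4 + 0\right) = 1 \left(-4\right) = -4$)
$C{\left(G \right)} = - \frac{7}{4} - \frac{G}{4}$ ($C{\left(G \right)} = - \frac{3}{4} + \frac{-4 - G}{4} = - \frac{3}{4} - \left(1 + \frac{G}{4}\right) = - \frac{7}{4} - \frac{G}{4}$)
$C{\left(Y{\left(0 \right)} \right)} \left(-4\right) Z = \left(- \frac{7}{4} - \frac{1}{4}\right) \left(-4\right) 2 = \left(-2\right) \left(-4\right) 2 = 8 \cdot 2 = 16$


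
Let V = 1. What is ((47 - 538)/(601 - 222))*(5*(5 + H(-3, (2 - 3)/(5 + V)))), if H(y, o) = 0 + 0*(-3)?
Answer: -12275/379 ≈ -32.388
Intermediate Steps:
H(y, o) = 0 (H(y, o) = 0 + 0 = 0)
((47 - 538)/(601 - 222))*(5*(5 + H(-3, (2 - 3)/(5 + V)))) = ((47 - 538)/(601 - 222))*(5*(5 + 0)) = (-491/379)*(5*5) = -491*1/379*25 = -491/379*25 = -12275/379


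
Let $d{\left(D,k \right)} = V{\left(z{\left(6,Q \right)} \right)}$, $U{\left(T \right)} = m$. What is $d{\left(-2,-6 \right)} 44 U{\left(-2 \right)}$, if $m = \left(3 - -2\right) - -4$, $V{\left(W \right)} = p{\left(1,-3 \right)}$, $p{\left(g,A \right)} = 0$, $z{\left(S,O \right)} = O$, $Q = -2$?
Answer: $0$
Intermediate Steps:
$V{\left(W \right)} = 0$
$m = 9$ ($m = \left(3 + 2\right) + 4 = 5 + 4 = 9$)
$U{\left(T \right)} = 9$
$d{\left(D,k \right)} = 0$
$d{\left(-2,-6 \right)} 44 U{\left(-2 \right)} = 0 \cdot 44 \cdot 9 = 0 \cdot 9 = 0$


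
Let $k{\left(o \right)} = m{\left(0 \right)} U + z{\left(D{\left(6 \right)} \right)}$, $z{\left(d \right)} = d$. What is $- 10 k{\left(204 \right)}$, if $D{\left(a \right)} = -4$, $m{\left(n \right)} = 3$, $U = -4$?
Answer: $160$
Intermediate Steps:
$k{\left(o \right)} = -16$ ($k{\left(o \right)} = 3 \left(-4\right) - 4 = -12 - 4 = -16$)
$- 10 k{\left(204 \right)} = \left(-10\right) \left(-16\right) = 160$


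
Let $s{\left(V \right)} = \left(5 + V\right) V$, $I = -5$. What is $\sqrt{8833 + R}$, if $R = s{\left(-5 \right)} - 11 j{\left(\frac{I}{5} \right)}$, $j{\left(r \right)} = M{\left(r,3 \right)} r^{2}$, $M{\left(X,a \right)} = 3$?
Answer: $20 \sqrt{22} \approx 93.808$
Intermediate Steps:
$j{\left(r \right)} = 3 r^{2}$
$s{\left(V \right)} = V \left(5 + V\right)$
$R = -33$ ($R = - 5 \left(5 - 5\right) - 11 \cdot 3 \left(- \frac{5}{5}\right)^{2} = \left(-5\right) 0 - 11 \cdot 3 \left(\left(-5\right) \frac{1}{5}\right)^{2} = 0 - 11 \cdot 3 \left(-1\right)^{2} = 0 - 11 \cdot 3 \cdot 1 = 0 - 33 = -33$)
$\sqrt{8833 + R} = \sqrt{8833 - 33} = \sqrt{8800} = 20 \sqrt{22}$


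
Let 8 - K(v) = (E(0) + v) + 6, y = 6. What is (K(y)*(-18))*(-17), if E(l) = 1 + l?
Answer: -1530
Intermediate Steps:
K(v) = 1 - v (K(v) = 8 - (((1 + 0) + v) + 6) = 8 - ((1 + v) + 6) = 8 - (7 + v) = 8 + (-7 - v) = 1 - v)
(K(y)*(-18))*(-17) = ((1 - 1*6)*(-18))*(-17) = ((1 - 6)*(-18))*(-17) = -5*(-18)*(-17) = 90*(-17) = -1530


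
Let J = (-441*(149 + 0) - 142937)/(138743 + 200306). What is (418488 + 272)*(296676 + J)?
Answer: 42122018350087280/339049 ≈ 1.2424e+11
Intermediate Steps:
J = -208646/339049 (J = (-441*149 - 142937)/339049 = (-65709 - 142937)*(1/339049) = -208646*1/339049 = -208646/339049 ≈ -0.61539)
(418488 + 272)*(296676 + J) = (418488 + 272)*(296676 - 208646/339049) = 418760*(100587492478/339049) = 42122018350087280/339049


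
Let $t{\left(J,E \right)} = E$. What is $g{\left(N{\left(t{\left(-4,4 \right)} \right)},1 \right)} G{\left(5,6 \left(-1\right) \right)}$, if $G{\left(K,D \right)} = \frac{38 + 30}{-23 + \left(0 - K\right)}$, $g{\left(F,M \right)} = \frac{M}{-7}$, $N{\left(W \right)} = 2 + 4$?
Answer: $\frac{17}{49} \approx 0.34694$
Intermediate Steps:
$N{\left(W \right)} = 6$
$g{\left(F,M \right)} = - \frac{M}{7}$ ($g{\left(F,M \right)} = M \left(- \frac{1}{7}\right) = - \frac{M}{7}$)
$G{\left(K,D \right)} = \frac{68}{-23 - K}$
$g{\left(N{\left(t{\left(-4,4 \right)} \right)},1 \right)} G{\left(5,6 \left(-1\right) \right)} = \left(- \frac{1}{7}\right) 1 \left(- \frac{68}{23 + 5}\right) = - \frac{\left(-68\right) \frac{1}{28}}{7} = \left(- \frac{1}{7}\right) \left(- \frac{17}{7}\right) = \frac{17}{49}$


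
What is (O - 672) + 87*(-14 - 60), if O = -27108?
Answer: -34218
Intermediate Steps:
(O - 672) + 87*(-14 - 60) = (-27108 - 672) + 87*(-14 - 60) = -27780 + 87*(-74) = -27780 - 6438 = -34218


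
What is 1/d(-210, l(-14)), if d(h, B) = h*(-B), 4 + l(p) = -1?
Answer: -1/1050 ≈ -0.00095238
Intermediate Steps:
l(p) = -5 (l(p) = -4 - 1 = -5)
d(h, B) = -B*h
1/d(-210, l(-14)) = 1/(-1*(-5)*(-210)) = 1/(-1050) = -1/1050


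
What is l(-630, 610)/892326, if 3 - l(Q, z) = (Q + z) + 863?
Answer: -140/148721 ≈ -0.00094136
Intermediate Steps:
l(Q, z) = -860 - Q - z (l(Q, z) = 3 - ((Q + z) + 863) = 3 - (863 + Q + z) = 3 + (-863 - Q - z) = -860 - Q - z)
l(-630, 610)/892326 = (-860 - 1*(-630) - 1*610)/892326 = (-860 + 630 - 610)*(1/892326) = -840*1/892326 = -140/148721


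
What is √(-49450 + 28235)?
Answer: I*√21215 ≈ 145.65*I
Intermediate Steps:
√(-49450 + 28235) = √(-21215) = I*√21215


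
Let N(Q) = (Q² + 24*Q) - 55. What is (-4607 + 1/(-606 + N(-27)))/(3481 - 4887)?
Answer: 2672061/815480 ≈ 3.2767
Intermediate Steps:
N(Q) = -55 + Q² + 24*Q
(-4607 + 1/(-606 + N(-27)))/(3481 - 4887) = (-4607 + 1/(-606 + (-55 + (-27)² + 24*(-27))))/(3481 - 4887) = (-4607 + 1/(-606 + (-55 + 729 - 648)))/(-1406) = (-4607 + 1/(-606 + 26))*(-1/1406) = (-4607 + 1/(-580))*(-1/1406) = (-4607 - 1/580)*(-1/1406) = -2672061/580*(-1/1406) = 2672061/815480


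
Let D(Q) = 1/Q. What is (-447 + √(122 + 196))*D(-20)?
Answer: 447/20 - √318/20 ≈ 21.458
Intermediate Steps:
(-447 + √(122 + 196))*D(-20) = (-447 + √(122 + 196))/(-20) = (-447 + √318)*(-1/20) = 447/20 - √318/20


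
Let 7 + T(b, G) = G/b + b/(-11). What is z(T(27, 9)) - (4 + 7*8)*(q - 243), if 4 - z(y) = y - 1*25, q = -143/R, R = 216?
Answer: 2902253/198 ≈ 14658.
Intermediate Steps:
T(b, G) = -7 - b/11 + G/b (T(b, G) = -7 + (G/b + b/(-11)) = -7 + (G/b + b*(-1/11)) = -7 + (G/b - b/11) = -7 + (-b/11 + G/b) = -7 - b/11 + G/b)
q = -143/216 ≈ -0.66204
z(y) = 29 - y (z(y) = 4 - (y - 1*25) = 4 - (y - 25) = 4 - (-25 + y) = 4 + (25 - y) = 29 - y)
z(T(27, 9)) - (4 + 7*8)*(q - 243) = (29 - (-7 - 1/11*27 + 9/27)) - (4 + 7*8)*(-143/216 - 243) = (29 - (-7 - 27/11 + 9*(1/27))) - (4 + 56)*(-52631)/216 = (29 - (-7 - 27/11 + 1/3)) - 60*(-52631)/216 = (29 - 1*(-301/33)) - 1*(-263155/18) = (29 + 301/33) + 263155/18 = 1258/33 + 263155/18 = 2902253/198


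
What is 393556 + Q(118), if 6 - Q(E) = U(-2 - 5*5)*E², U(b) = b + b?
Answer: 1145458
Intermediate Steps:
U(b) = 2*b
Q(E) = 6 + 54*E² (Q(E) = 6 - 2*(-2 - 5*5)*E² = 6 - 2*(-2 - 1*25)*E² = 6 - 2*(-2 - 25)*E² = 6 - 2*(-27)*E² = 6 - (-54)*E² = 6 + 54*E²)
393556 + Q(118) = 393556 + (6 + 54*118²) = 393556 + (6 + 54*13924) = 393556 + (6 + 751896) = 393556 + 751902 = 1145458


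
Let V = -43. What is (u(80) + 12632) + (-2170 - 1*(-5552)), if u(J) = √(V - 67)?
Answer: 16014 + I*√110 ≈ 16014.0 + 10.488*I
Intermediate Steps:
u(J) = I*√110 (u(J) = √(-43 - 67) = √(-110) = I*√110)
(u(80) + 12632) + (-2170 - 1*(-5552)) = (I*√110 + 12632) + (-2170 - 1*(-5552)) = (12632 + I*√110) + (-2170 + 5552) = (12632 + I*√110) + 3382 = 16014 + I*√110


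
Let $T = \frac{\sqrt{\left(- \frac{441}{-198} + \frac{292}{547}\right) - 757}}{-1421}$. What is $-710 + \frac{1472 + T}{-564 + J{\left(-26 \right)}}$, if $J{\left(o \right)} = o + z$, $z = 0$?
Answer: $- \frac{210186}{295} + \frac{i \sqrt{109226733374}}{10089185260} \approx -712.5 + 3.2757 \cdot 10^{-5} i$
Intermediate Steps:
$J{\left(o \right)} = o$ ($J{\left(o \right)} = o + 0 = o$)
$T = - \frac{i \sqrt{109226733374}}{17100314}$ ($T = \sqrt{\left(\left(-441\right) \left(- \frac{1}{198}\right) + 292 \cdot \frac{1}{547}\right) - 757} \left(- \frac{1}{1421}\right) = \sqrt{\left(\frac{49}{22} + \frac{292}{547}\right) - 757} \left(- \frac{1}{1421}\right) = \sqrt{\frac{33227}{12034} - 757} \left(- \frac{1}{1421}\right) = \sqrt{- \frac{9076511}{12034}} \left(- \frac{1}{1421}\right) = \frac{i \sqrt{109226733374}}{12034} \left(- \frac{1}{1421}\right) = - \frac{i \sqrt{109226733374}}{17100314} \approx - 0.019327 i$)
$-710 + \frac{1472 + T}{-564 + J{\left(-26 \right)}} = -710 + \frac{1472 - \frac{i \sqrt{109226733374}}{17100314}}{-564 - 26} = -710 + \frac{1472 - \frac{i \sqrt{109226733374}}{17100314}}{-590} = -710 + \left(1472 - \frac{i \sqrt{109226733374}}{17100314}\right) \left(- \frac{1}{590}\right) = -710 - \left(\frac{736}{295} - \frac{i \sqrt{109226733374}}{10089185260}\right) = - \frac{210186}{295} + \frac{i \sqrt{109226733374}}{10089185260}$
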